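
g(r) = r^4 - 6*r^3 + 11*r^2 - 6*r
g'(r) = 4*r^3 - 18*r^2 + 22*r - 6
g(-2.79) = 293.26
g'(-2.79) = -294.36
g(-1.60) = 68.89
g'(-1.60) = -103.66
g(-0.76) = 13.88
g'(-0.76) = -34.87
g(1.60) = 0.54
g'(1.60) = -0.50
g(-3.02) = 366.89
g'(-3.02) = -346.78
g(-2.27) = 167.04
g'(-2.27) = -195.48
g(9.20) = 3367.64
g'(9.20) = 1787.63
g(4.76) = 86.94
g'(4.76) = 122.28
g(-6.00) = 3024.00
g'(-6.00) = -1650.00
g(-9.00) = 11880.00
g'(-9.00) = -4578.00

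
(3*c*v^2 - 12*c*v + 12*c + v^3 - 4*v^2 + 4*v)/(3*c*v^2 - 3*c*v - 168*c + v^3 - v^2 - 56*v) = (v^2 - 4*v + 4)/(v^2 - v - 56)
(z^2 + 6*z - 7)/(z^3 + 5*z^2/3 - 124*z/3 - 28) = 3*(z - 1)/(3*z^2 - 16*z - 12)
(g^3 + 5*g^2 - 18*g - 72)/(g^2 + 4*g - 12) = (g^2 - g - 12)/(g - 2)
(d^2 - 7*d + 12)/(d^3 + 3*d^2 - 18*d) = (d - 4)/(d*(d + 6))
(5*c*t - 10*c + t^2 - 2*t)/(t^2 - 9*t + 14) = (5*c + t)/(t - 7)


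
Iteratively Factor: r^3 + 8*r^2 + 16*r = (r + 4)*(r^2 + 4*r) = (r + 4)^2*(r)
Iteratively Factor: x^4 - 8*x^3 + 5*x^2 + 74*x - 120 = (x - 4)*(x^3 - 4*x^2 - 11*x + 30) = (x - 4)*(x + 3)*(x^2 - 7*x + 10) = (x - 5)*(x - 4)*(x + 3)*(x - 2)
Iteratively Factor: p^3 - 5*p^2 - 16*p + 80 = (p - 5)*(p^2 - 16) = (p - 5)*(p - 4)*(p + 4)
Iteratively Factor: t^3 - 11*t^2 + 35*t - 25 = (t - 5)*(t^2 - 6*t + 5) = (t - 5)*(t - 1)*(t - 5)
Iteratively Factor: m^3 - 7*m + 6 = (m + 3)*(m^2 - 3*m + 2) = (m - 2)*(m + 3)*(m - 1)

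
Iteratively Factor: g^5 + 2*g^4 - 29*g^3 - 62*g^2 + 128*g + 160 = (g + 4)*(g^4 - 2*g^3 - 21*g^2 + 22*g + 40) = (g + 4)^2*(g^3 - 6*g^2 + 3*g + 10) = (g + 1)*(g + 4)^2*(g^2 - 7*g + 10) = (g - 2)*(g + 1)*(g + 4)^2*(g - 5)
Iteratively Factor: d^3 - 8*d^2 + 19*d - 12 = (d - 1)*(d^2 - 7*d + 12) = (d - 4)*(d - 1)*(d - 3)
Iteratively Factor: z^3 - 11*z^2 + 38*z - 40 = (z - 5)*(z^2 - 6*z + 8) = (z - 5)*(z - 4)*(z - 2)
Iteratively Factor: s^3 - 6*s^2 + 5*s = (s)*(s^2 - 6*s + 5) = s*(s - 5)*(s - 1)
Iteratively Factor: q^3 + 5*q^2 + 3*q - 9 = (q - 1)*(q^2 + 6*q + 9) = (q - 1)*(q + 3)*(q + 3)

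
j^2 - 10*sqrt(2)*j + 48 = (j - 6*sqrt(2))*(j - 4*sqrt(2))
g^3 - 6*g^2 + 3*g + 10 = (g - 5)*(g - 2)*(g + 1)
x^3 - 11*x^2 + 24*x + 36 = (x - 6)^2*(x + 1)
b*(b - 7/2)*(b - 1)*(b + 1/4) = b^4 - 17*b^3/4 + 19*b^2/8 + 7*b/8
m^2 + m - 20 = (m - 4)*(m + 5)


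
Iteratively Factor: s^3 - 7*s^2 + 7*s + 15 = (s + 1)*(s^2 - 8*s + 15) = (s - 5)*(s + 1)*(s - 3)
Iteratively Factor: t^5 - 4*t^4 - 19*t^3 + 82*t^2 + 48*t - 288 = (t + 4)*(t^4 - 8*t^3 + 13*t^2 + 30*t - 72) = (t + 2)*(t + 4)*(t^3 - 10*t^2 + 33*t - 36) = (t - 4)*(t + 2)*(t + 4)*(t^2 - 6*t + 9) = (t - 4)*(t - 3)*(t + 2)*(t + 4)*(t - 3)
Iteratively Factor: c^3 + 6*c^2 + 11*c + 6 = (c + 3)*(c^2 + 3*c + 2) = (c + 2)*(c + 3)*(c + 1)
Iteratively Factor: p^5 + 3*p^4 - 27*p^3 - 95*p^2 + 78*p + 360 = (p - 5)*(p^4 + 8*p^3 + 13*p^2 - 30*p - 72) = (p - 5)*(p + 4)*(p^3 + 4*p^2 - 3*p - 18) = (p - 5)*(p + 3)*(p + 4)*(p^2 + p - 6) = (p - 5)*(p - 2)*(p + 3)*(p + 4)*(p + 3)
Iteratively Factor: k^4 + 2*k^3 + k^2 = (k + 1)*(k^3 + k^2) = k*(k + 1)*(k^2 + k) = k^2*(k + 1)*(k + 1)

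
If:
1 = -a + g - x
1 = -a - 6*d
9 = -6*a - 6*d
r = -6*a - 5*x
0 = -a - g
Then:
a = -8/5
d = 1/10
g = 8/5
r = -7/5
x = 11/5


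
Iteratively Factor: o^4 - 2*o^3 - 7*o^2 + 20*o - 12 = (o + 3)*(o^3 - 5*o^2 + 8*o - 4) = (o - 2)*(o + 3)*(o^2 - 3*o + 2) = (o - 2)*(o - 1)*(o + 3)*(o - 2)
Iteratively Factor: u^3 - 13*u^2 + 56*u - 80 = (u - 4)*(u^2 - 9*u + 20) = (u - 4)^2*(u - 5)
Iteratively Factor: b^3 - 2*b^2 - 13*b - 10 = (b + 2)*(b^2 - 4*b - 5) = (b - 5)*(b + 2)*(b + 1)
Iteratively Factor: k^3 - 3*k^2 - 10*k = (k)*(k^2 - 3*k - 10) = k*(k + 2)*(k - 5)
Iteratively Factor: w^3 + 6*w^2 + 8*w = (w + 4)*(w^2 + 2*w) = w*(w + 4)*(w + 2)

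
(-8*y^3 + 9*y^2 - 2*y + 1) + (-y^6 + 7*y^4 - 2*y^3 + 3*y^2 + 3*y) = -y^6 + 7*y^4 - 10*y^3 + 12*y^2 + y + 1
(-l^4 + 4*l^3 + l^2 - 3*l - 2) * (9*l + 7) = -9*l^5 + 29*l^4 + 37*l^3 - 20*l^2 - 39*l - 14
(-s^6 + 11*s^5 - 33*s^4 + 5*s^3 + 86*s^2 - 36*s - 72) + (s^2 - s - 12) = -s^6 + 11*s^5 - 33*s^4 + 5*s^3 + 87*s^2 - 37*s - 84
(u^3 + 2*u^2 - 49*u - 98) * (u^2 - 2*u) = u^5 - 53*u^3 + 196*u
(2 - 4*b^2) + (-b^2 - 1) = 1 - 5*b^2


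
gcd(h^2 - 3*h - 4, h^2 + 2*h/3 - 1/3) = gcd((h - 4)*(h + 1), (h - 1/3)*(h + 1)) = h + 1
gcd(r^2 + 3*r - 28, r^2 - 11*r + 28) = r - 4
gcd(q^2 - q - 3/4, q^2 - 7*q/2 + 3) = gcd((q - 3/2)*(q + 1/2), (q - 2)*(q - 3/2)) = q - 3/2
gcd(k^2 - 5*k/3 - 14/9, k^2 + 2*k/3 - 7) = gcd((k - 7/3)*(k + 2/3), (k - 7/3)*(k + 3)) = k - 7/3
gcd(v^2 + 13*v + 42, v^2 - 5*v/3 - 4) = 1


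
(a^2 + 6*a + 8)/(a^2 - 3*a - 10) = (a + 4)/(a - 5)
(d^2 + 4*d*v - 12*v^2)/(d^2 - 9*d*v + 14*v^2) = (-d - 6*v)/(-d + 7*v)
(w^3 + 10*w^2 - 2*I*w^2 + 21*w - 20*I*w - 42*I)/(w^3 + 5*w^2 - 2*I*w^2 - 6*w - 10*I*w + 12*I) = (w^2 + 10*w + 21)/(w^2 + 5*w - 6)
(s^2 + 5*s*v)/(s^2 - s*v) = (s + 5*v)/(s - v)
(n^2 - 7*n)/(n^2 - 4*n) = (n - 7)/(n - 4)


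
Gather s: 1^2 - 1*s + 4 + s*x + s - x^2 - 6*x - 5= s*x - x^2 - 6*x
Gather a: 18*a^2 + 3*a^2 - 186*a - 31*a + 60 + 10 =21*a^2 - 217*a + 70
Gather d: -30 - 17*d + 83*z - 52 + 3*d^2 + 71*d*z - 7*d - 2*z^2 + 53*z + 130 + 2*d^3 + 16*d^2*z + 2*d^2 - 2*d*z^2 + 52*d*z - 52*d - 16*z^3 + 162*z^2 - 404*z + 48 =2*d^3 + d^2*(16*z + 5) + d*(-2*z^2 + 123*z - 76) - 16*z^3 + 160*z^2 - 268*z + 96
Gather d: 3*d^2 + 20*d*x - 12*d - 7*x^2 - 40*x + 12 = 3*d^2 + d*(20*x - 12) - 7*x^2 - 40*x + 12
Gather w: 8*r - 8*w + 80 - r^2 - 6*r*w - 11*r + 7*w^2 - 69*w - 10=-r^2 - 3*r + 7*w^2 + w*(-6*r - 77) + 70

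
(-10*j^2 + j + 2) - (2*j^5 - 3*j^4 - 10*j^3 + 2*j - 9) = -2*j^5 + 3*j^4 + 10*j^3 - 10*j^2 - j + 11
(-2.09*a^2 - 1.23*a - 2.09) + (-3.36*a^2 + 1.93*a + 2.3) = -5.45*a^2 + 0.7*a + 0.21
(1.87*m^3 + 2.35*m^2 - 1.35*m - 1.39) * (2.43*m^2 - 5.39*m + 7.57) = 4.5441*m^5 - 4.3688*m^4 - 1.7911*m^3 + 21.6883*m^2 - 2.7274*m - 10.5223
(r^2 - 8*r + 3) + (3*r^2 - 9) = 4*r^2 - 8*r - 6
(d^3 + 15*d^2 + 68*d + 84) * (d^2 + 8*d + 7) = d^5 + 23*d^4 + 195*d^3 + 733*d^2 + 1148*d + 588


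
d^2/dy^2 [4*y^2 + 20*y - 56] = 8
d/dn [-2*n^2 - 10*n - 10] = -4*n - 10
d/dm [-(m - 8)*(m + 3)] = 5 - 2*m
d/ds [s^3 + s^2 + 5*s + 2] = 3*s^2 + 2*s + 5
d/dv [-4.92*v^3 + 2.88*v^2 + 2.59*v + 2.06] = -14.76*v^2 + 5.76*v + 2.59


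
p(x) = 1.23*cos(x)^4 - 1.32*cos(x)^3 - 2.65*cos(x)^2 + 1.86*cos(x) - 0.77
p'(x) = -4.92*sin(x)*cos(x)^3 + 3.96*sin(x)*cos(x)^2 + 5.3*sin(x)*cos(x) - 1.86*sin(x)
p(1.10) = -0.54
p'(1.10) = 0.80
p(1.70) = -1.05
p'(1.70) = -2.45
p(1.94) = -1.70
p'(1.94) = -2.82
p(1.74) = -1.15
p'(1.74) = -2.58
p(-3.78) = -2.78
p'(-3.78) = -0.60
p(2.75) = -2.81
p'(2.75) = 0.19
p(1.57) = -0.77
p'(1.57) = -1.86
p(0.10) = -1.64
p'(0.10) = 0.25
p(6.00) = -1.55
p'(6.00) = -0.71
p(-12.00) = -1.26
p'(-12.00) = 1.33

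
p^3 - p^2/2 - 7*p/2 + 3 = (p - 3/2)*(p - 1)*(p + 2)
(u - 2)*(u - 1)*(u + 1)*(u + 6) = u^4 + 4*u^3 - 13*u^2 - 4*u + 12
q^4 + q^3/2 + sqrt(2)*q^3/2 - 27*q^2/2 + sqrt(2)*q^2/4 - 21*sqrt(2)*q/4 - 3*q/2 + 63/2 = (q - 3)*(q + 7/2)*(q - sqrt(2))*(q + 3*sqrt(2)/2)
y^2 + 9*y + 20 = (y + 4)*(y + 5)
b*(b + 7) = b^2 + 7*b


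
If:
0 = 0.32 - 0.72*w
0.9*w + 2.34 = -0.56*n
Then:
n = -4.89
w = 0.44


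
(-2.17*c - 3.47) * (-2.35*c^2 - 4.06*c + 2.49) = 5.0995*c^3 + 16.9647*c^2 + 8.6849*c - 8.6403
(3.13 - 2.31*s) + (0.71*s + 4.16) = 7.29 - 1.6*s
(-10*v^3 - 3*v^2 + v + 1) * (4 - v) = 10*v^4 - 37*v^3 - 13*v^2 + 3*v + 4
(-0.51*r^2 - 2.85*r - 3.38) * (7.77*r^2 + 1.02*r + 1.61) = -3.9627*r^4 - 22.6647*r^3 - 29.9907*r^2 - 8.0361*r - 5.4418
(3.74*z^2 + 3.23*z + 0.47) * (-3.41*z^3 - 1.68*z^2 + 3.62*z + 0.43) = -12.7534*z^5 - 17.2975*z^4 + 6.5097*z^3 + 12.5112*z^2 + 3.0903*z + 0.2021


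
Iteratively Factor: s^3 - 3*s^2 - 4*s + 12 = (s - 3)*(s^2 - 4) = (s - 3)*(s + 2)*(s - 2)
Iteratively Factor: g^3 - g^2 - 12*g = (g - 4)*(g^2 + 3*g) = (g - 4)*(g + 3)*(g)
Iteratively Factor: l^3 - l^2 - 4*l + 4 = (l - 1)*(l^2 - 4) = (l - 1)*(l + 2)*(l - 2)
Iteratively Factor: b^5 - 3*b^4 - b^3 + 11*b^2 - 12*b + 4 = (b - 2)*(b^4 - b^3 - 3*b^2 + 5*b - 2) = (b - 2)*(b - 1)*(b^3 - 3*b + 2) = (b - 2)*(b - 1)^2*(b^2 + b - 2) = (b - 2)*(b - 1)^3*(b + 2)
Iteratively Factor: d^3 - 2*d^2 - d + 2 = (d - 1)*(d^2 - d - 2) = (d - 1)*(d + 1)*(d - 2)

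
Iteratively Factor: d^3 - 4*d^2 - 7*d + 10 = (d + 2)*(d^2 - 6*d + 5) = (d - 5)*(d + 2)*(d - 1)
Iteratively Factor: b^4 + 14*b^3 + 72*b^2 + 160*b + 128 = (b + 4)*(b^3 + 10*b^2 + 32*b + 32) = (b + 4)^2*(b^2 + 6*b + 8) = (b + 4)^3*(b + 2)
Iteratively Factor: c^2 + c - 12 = (c - 3)*(c + 4)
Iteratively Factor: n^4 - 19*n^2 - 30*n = (n - 5)*(n^3 + 5*n^2 + 6*n) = n*(n - 5)*(n^2 + 5*n + 6) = n*(n - 5)*(n + 2)*(n + 3)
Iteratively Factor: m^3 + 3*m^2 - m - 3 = (m - 1)*(m^2 + 4*m + 3) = (m - 1)*(m + 1)*(m + 3)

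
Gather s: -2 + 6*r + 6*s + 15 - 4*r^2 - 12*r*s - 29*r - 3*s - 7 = -4*r^2 - 23*r + s*(3 - 12*r) + 6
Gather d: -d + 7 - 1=6 - d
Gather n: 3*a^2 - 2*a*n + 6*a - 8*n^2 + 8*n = 3*a^2 + 6*a - 8*n^2 + n*(8 - 2*a)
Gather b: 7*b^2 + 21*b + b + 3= 7*b^2 + 22*b + 3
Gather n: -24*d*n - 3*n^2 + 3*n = -3*n^2 + n*(3 - 24*d)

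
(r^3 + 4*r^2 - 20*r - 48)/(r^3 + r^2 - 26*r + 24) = (r + 2)/(r - 1)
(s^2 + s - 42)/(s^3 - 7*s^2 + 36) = (s + 7)/(s^2 - s - 6)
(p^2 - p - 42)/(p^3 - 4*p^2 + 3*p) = (p^2 - p - 42)/(p*(p^2 - 4*p + 3))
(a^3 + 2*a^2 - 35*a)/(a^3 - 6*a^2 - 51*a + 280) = a/(a - 8)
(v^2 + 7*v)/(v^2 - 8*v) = (v + 7)/(v - 8)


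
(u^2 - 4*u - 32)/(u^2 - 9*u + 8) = (u + 4)/(u - 1)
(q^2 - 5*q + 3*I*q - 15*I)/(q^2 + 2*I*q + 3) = (q - 5)/(q - I)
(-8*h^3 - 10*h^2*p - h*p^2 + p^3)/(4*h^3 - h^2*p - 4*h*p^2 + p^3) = (2*h + p)/(-h + p)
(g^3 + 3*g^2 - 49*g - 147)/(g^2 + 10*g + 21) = g - 7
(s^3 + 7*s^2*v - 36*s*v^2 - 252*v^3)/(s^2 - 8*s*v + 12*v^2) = (s^2 + 13*s*v + 42*v^2)/(s - 2*v)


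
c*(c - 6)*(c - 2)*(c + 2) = c^4 - 6*c^3 - 4*c^2 + 24*c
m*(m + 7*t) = m^2 + 7*m*t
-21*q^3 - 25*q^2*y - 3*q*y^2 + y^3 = (-7*q + y)*(q + y)*(3*q + y)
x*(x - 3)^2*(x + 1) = x^4 - 5*x^3 + 3*x^2 + 9*x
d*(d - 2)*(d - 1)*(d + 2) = d^4 - d^3 - 4*d^2 + 4*d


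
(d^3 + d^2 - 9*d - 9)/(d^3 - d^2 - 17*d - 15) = (d - 3)/(d - 5)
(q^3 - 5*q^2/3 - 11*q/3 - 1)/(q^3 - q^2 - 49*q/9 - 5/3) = 3*(q + 1)/(3*q + 5)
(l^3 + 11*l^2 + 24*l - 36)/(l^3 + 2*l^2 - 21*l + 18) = (l + 6)/(l - 3)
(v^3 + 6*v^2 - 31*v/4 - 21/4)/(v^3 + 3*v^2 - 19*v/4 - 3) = (v + 7)/(v + 4)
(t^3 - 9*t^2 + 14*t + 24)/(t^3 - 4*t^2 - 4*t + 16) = (t^2 - 5*t - 6)/(t^2 - 4)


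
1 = 1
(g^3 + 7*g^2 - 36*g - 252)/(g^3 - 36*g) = (g + 7)/g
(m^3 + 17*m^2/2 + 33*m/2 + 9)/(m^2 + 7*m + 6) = m + 3/2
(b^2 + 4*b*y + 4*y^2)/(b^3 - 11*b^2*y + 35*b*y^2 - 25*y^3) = (b^2 + 4*b*y + 4*y^2)/(b^3 - 11*b^2*y + 35*b*y^2 - 25*y^3)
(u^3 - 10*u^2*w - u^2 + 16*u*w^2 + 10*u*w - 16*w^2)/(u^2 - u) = u - 10*w + 16*w^2/u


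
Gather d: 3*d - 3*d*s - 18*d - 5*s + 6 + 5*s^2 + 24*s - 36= d*(-3*s - 15) + 5*s^2 + 19*s - 30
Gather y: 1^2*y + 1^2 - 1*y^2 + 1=-y^2 + y + 2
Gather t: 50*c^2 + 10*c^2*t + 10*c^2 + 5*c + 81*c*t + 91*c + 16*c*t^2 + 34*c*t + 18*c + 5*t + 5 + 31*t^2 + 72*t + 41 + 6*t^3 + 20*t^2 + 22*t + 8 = 60*c^2 + 114*c + 6*t^3 + t^2*(16*c + 51) + t*(10*c^2 + 115*c + 99) + 54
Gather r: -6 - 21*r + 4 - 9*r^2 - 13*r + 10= -9*r^2 - 34*r + 8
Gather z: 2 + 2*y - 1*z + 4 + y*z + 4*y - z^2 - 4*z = 6*y - z^2 + z*(y - 5) + 6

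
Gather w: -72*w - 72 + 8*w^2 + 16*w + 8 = 8*w^2 - 56*w - 64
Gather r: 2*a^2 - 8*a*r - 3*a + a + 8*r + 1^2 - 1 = 2*a^2 - 2*a + r*(8 - 8*a)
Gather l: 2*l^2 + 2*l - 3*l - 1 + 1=2*l^2 - l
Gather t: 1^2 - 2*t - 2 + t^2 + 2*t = t^2 - 1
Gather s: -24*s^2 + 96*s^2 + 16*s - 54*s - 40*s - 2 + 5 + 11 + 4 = 72*s^2 - 78*s + 18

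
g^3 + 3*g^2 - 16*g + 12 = (g - 2)*(g - 1)*(g + 6)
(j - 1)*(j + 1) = j^2 - 1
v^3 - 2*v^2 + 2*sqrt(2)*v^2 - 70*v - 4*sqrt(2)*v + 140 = (v - 2)*(v - 5*sqrt(2))*(v + 7*sqrt(2))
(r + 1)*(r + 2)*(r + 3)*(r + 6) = r^4 + 12*r^3 + 47*r^2 + 72*r + 36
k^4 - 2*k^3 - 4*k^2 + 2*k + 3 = (k - 3)*(k - 1)*(k + 1)^2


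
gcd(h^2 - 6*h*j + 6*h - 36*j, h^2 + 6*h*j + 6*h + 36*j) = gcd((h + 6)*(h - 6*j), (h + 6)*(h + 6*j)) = h + 6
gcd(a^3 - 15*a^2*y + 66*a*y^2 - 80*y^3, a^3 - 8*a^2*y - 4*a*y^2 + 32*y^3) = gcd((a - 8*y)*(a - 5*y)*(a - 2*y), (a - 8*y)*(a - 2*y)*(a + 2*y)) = a^2 - 10*a*y + 16*y^2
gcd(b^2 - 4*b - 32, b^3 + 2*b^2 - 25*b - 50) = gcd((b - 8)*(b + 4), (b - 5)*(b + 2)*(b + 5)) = 1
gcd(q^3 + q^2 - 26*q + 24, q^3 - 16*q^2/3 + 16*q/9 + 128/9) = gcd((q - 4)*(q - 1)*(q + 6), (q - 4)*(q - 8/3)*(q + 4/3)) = q - 4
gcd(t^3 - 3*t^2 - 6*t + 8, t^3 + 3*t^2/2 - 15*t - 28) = t^2 - 2*t - 8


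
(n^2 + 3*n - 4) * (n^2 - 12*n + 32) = n^4 - 9*n^3 - 8*n^2 + 144*n - 128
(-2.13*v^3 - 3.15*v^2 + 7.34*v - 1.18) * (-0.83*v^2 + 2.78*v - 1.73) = 1.7679*v^5 - 3.3069*v^4 - 11.1643*v^3 + 26.8341*v^2 - 15.9786*v + 2.0414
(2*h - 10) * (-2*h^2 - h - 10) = -4*h^3 + 18*h^2 - 10*h + 100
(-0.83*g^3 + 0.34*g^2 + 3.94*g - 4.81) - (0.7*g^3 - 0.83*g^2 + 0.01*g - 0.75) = -1.53*g^3 + 1.17*g^2 + 3.93*g - 4.06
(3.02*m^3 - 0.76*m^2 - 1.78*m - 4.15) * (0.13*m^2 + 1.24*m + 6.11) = 0.3926*m^5 + 3.646*m^4 + 17.2784*m^3 - 7.3903*m^2 - 16.0218*m - 25.3565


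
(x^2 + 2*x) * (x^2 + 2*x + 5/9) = x^4 + 4*x^3 + 41*x^2/9 + 10*x/9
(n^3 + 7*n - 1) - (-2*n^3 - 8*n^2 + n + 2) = 3*n^3 + 8*n^2 + 6*n - 3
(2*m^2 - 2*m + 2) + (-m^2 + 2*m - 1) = m^2 + 1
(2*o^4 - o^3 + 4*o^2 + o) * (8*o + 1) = 16*o^5 - 6*o^4 + 31*o^3 + 12*o^2 + o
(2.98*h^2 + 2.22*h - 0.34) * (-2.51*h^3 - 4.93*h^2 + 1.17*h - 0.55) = -7.4798*h^5 - 20.2636*h^4 - 6.6046*h^3 + 2.6346*h^2 - 1.6188*h + 0.187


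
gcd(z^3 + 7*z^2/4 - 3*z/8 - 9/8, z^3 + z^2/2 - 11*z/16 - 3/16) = z^2 + z/4 - 3/4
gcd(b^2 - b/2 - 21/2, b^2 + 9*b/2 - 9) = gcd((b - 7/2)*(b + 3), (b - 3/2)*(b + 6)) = 1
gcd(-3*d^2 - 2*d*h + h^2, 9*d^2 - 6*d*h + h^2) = 3*d - h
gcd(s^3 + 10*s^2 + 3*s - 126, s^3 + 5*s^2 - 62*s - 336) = s^2 + 13*s + 42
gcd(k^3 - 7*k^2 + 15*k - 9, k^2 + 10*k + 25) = 1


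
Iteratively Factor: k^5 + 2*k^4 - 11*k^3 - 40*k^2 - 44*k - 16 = (k + 1)*(k^4 + k^3 - 12*k^2 - 28*k - 16) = (k - 4)*(k + 1)*(k^3 + 5*k^2 + 8*k + 4) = (k - 4)*(k + 1)*(k + 2)*(k^2 + 3*k + 2) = (k - 4)*(k + 1)*(k + 2)^2*(k + 1)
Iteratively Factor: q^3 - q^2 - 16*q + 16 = (q - 1)*(q^2 - 16) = (q - 4)*(q - 1)*(q + 4)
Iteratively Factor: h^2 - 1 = (h + 1)*(h - 1)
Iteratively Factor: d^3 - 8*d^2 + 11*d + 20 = (d + 1)*(d^2 - 9*d + 20) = (d - 5)*(d + 1)*(d - 4)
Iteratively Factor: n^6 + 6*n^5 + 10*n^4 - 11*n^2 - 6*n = (n + 3)*(n^5 + 3*n^4 + n^3 - 3*n^2 - 2*n) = (n + 1)*(n + 3)*(n^4 + 2*n^3 - n^2 - 2*n) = (n + 1)*(n + 2)*(n + 3)*(n^3 - n) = (n - 1)*(n + 1)*(n + 2)*(n + 3)*(n^2 + n) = n*(n - 1)*(n + 1)*(n + 2)*(n + 3)*(n + 1)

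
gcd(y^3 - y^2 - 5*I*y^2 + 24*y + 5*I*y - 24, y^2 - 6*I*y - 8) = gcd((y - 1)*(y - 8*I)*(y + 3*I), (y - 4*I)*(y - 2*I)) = 1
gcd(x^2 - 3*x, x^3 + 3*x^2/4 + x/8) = x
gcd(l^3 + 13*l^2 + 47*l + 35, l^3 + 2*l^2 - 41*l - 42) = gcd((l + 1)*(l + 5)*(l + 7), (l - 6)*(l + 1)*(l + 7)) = l^2 + 8*l + 7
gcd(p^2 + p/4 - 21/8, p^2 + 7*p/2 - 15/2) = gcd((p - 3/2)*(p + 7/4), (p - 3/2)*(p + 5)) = p - 3/2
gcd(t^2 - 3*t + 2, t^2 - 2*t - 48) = 1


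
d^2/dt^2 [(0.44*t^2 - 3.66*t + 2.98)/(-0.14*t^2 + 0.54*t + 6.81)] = (1.38777878078145e-17*t^4 + 0.076944*t^3 - 2.867424*t^2 + 22.288392*t - 75.149736)/(0.002744*t^6 - 0.031752*t^5 - 0.277956*t^4 + 2.931552*t^3 + 13.520574*t^2 - 75.129282*t - 315.821241)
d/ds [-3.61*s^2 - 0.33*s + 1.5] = -7.22*s - 0.33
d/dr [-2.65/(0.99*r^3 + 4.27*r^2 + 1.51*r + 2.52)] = (7.8705*r^2 + 22.631*r + 4.0015)/(0.99*r^3 + 4.27*r^2 + 1.51*r + 2.52)^2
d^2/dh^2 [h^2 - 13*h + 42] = 2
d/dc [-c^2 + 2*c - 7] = 2 - 2*c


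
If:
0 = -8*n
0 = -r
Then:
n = 0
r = 0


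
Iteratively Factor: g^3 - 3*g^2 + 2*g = (g)*(g^2 - 3*g + 2) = g*(g - 2)*(g - 1)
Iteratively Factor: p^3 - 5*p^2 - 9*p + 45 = (p - 5)*(p^2 - 9) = (p - 5)*(p + 3)*(p - 3)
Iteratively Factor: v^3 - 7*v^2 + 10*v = (v - 5)*(v^2 - 2*v) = v*(v - 5)*(v - 2)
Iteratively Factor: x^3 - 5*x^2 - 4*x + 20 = (x - 2)*(x^2 - 3*x - 10) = (x - 2)*(x + 2)*(x - 5)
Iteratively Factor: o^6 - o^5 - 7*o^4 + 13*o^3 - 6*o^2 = (o - 1)*(o^5 - 7*o^3 + 6*o^2) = o*(o - 1)*(o^4 - 7*o^2 + 6*o) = o*(o - 1)^2*(o^3 + o^2 - 6*o) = o*(o - 2)*(o - 1)^2*(o^2 + 3*o) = o*(o - 2)*(o - 1)^2*(o + 3)*(o)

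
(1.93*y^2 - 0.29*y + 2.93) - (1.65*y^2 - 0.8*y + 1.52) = 0.28*y^2 + 0.51*y + 1.41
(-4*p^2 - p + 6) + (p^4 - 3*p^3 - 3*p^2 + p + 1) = p^4 - 3*p^3 - 7*p^2 + 7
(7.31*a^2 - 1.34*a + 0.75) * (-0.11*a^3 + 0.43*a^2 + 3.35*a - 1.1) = -0.8041*a^5 + 3.2907*a^4 + 23.8298*a^3 - 12.2075*a^2 + 3.9865*a - 0.825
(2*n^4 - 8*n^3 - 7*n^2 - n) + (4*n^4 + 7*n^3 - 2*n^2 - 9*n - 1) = 6*n^4 - n^3 - 9*n^2 - 10*n - 1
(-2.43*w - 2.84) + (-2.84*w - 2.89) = -5.27*w - 5.73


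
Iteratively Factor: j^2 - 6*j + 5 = (j - 5)*(j - 1)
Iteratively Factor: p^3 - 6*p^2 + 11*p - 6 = (p - 2)*(p^2 - 4*p + 3) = (p - 3)*(p - 2)*(p - 1)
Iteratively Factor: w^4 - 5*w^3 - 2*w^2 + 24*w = (w)*(w^3 - 5*w^2 - 2*w + 24) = w*(w + 2)*(w^2 - 7*w + 12) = w*(w - 4)*(w + 2)*(w - 3)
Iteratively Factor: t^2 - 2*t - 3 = (t + 1)*(t - 3)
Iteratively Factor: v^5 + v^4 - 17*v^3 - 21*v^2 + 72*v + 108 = (v + 2)*(v^4 - v^3 - 15*v^2 + 9*v + 54) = (v - 3)*(v + 2)*(v^3 + 2*v^2 - 9*v - 18) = (v - 3)*(v + 2)^2*(v^2 - 9) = (v - 3)^2*(v + 2)^2*(v + 3)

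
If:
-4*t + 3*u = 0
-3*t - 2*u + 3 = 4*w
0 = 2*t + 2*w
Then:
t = 9/5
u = 12/5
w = -9/5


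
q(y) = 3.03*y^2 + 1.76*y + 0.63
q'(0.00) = 1.76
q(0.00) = 0.63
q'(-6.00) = -34.60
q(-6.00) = 99.15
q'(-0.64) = -2.12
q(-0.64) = 0.74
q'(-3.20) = -17.63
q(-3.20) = 26.03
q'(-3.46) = -19.21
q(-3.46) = 30.81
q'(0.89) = 7.15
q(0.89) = 4.60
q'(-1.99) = -10.30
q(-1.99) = 9.13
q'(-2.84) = -15.45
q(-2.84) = 20.07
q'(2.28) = 15.58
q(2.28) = 20.39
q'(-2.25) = -11.88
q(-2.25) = 12.01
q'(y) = 6.06*y + 1.76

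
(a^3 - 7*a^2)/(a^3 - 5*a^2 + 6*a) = a*(a - 7)/(a^2 - 5*a + 6)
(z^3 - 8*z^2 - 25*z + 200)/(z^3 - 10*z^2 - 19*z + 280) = (z - 5)/(z - 7)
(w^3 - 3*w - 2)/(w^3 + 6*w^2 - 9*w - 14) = (w + 1)/(w + 7)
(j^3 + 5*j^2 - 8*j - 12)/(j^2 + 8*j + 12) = (j^2 - j - 2)/(j + 2)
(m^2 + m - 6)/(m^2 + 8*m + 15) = (m - 2)/(m + 5)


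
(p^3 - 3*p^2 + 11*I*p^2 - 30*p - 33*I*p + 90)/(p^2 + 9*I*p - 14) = (p^3 + p^2*(-3 + 11*I) + p*(-30 - 33*I) + 90)/(p^2 + 9*I*p - 14)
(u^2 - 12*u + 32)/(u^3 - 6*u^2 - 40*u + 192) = 1/(u + 6)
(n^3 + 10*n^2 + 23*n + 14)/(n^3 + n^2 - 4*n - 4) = (n + 7)/(n - 2)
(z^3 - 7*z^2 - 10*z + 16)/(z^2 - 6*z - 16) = z - 1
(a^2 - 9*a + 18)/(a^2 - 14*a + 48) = (a - 3)/(a - 8)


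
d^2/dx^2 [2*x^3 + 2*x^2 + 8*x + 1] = 12*x + 4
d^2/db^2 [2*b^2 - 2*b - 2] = 4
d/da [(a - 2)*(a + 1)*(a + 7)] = 3*a^2 + 12*a - 9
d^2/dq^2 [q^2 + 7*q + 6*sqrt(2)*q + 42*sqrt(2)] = 2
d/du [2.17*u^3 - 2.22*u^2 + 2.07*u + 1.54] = 6.51*u^2 - 4.44*u + 2.07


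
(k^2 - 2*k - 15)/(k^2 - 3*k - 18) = (k - 5)/(k - 6)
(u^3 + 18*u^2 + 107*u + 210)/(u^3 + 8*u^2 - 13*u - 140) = (u + 6)/(u - 4)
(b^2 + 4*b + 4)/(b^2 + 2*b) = (b + 2)/b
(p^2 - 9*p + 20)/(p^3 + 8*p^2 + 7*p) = (p^2 - 9*p + 20)/(p*(p^2 + 8*p + 7))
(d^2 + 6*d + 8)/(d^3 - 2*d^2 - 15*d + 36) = (d + 2)/(d^2 - 6*d + 9)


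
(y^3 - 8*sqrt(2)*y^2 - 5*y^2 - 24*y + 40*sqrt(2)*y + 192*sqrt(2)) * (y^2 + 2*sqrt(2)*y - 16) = y^5 - 6*sqrt(2)*y^4 - 5*y^4 - 72*y^3 + 30*sqrt(2)*y^3 + 240*y^2 + 272*sqrt(2)*y^2 - 640*sqrt(2)*y + 1152*y - 3072*sqrt(2)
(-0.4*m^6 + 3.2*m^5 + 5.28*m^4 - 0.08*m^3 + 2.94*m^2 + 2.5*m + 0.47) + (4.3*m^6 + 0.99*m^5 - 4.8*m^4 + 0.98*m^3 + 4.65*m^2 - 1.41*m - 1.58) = 3.9*m^6 + 4.19*m^5 + 0.48*m^4 + 0.9*m^3 + 7.59*m^2 + 1.09*m - 1.11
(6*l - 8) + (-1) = 6*l - 9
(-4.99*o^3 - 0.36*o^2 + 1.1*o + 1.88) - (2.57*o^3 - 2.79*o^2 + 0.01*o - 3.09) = -7.56*o^3 + 2.43*o^2 + 1.09*o + 4.97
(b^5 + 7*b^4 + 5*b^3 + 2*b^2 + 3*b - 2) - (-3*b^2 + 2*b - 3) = b^5 + 7*b^4 + 5*b^3 + 5*b^2 + b + 1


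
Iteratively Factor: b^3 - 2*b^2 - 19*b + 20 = (b + 4)*(b^2 - 6*b + 5) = (b - 1)*(b + 4)*(b - 5)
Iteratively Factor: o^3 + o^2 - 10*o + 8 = (o - 1)*(o^2 + 2*o - 8) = (o - 1)*(o + 4)*(o - 2)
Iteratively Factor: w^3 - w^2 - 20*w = (w + 4)*(w^2 - 5*w) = (w - 5)*(w + 4)*(w)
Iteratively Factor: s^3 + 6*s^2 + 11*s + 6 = (s + 3)*(s^2 + 3*s + 2) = (s + 2)*(s + 3)*(s + 1)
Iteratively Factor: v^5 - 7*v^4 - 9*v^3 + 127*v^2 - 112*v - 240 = (v - 5)*(v^4 - 2*v^3 - 19*v^2 + 32*v + 48) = (v - 5)*(v + 4)*(v^3 - 6*v^2 + 5*v + 12) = (v - 5)*(v - 3)*(v + 4)*(v^2 - 3*v - 4) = (v - 5)*(v - 3)*(v + 1)*(v + 4)*(v - 4)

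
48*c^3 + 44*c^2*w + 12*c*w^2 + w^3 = (2*c + w)*(4*c + w)*(6*c + w)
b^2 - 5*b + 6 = (b - 3)*(b - 2)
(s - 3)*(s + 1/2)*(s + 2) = s^3 - s^2/2 - 13*s/2 - 3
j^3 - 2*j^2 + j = j*(j - 1)^2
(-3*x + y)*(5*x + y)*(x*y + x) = -15*x^3*y - 15*x^3 + 2*x^2*y^2 + 2*x^2*y + x*y^3 + x*y^2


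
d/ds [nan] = 0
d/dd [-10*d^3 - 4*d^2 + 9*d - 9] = -30*d^2 - 8*d + 9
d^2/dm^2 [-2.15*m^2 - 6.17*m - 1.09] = -4.30000000000000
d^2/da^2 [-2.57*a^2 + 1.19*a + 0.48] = -5.14000000000000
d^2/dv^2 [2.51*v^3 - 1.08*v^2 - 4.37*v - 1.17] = 15.06*v - 2.16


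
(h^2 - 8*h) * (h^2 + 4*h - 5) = h^4 - 4*h^3 - 37*h^2 + 40*h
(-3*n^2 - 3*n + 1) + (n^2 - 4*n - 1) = -2*n^2 - 7*n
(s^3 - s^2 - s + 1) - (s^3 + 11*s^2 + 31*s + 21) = -12*s^2 - 32*s - 20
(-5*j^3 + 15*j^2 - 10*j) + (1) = -5*j^3 + 15*j^2 - 10*j + 1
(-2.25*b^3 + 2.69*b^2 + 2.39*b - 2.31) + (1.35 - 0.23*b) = -2.25*b^3 + 2.69*b^2 + 2.16*b - 0.96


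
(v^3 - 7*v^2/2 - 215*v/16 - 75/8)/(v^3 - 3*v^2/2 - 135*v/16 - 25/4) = (v - 6)/(v - 4)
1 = 1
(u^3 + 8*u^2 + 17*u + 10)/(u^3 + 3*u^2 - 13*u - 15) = (u + 2)/(u - 3)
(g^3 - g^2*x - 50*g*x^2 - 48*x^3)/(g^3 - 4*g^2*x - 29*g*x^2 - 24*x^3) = (g + 6*x)/(g + 3*x)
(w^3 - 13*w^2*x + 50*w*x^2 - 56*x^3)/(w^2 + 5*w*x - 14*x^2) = (w^2 - 11*w*x + 28*x^2)/(w + 7*x)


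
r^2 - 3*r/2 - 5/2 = (r - 5/2)*(r + 1)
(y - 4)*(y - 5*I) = y^2 - 4*y - 5*I*y + 20*I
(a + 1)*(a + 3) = a^2 + 4*a + 3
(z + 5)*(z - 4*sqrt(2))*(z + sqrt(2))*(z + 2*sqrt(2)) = z^4 - sqrt(2)*z^3 + 5*z^3 - 20*z^2 - 5*sqrt(2)*z^2 - 100*z - 16*sqrt(2)*z - 80*sqrt(2)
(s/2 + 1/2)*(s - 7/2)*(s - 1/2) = s^3/2 - 3*s^2/2 - 9*s/8 + 7/8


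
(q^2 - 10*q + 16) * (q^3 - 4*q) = q^5 - 10*q^4 + 12*q^3 + 40*q^2 - 64*q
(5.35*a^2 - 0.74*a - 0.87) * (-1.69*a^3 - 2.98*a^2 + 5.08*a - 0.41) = -9.0415*a^5 - 14.6924*a^4 + 30.8535*a^3 - 3.3601*a^2 - 4.1162*a + 0.3567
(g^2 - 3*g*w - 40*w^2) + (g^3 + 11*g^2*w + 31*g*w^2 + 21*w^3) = g^3 + 11*g^2*w + g^2 + 31*g*w^2 - 3*g*w + 21*w^3 - 40*w^2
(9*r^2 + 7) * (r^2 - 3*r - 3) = 9*r^4 - 27*r^3 - 20*r^2 - 21*r - 21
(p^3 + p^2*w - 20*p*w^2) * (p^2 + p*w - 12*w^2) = p^5 + 2*p^4*w - 31*p^3*w^2 - 32*p^2*w^3 + 240*p*w^4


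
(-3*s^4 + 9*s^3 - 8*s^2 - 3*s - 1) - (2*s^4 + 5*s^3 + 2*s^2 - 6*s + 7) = -5*s^4 + 4*s^3 - 10*s^2 + 3*s - 8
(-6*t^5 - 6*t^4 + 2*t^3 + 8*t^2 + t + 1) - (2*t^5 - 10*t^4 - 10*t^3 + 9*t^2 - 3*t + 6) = -8*t^5 + 4*t^4 + 12*t^3 - t^2 + 4*t - 5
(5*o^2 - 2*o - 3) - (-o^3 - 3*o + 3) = o^3 + 5*o^2 + o - 6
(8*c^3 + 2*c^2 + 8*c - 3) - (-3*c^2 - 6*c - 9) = 8*c^3 + 5*c^2 + 14*c + 6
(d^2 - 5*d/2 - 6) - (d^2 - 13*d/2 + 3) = 4*d - 9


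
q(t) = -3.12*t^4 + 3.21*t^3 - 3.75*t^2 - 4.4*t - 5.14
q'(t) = -12.48*t^3 + 9.63*t^2 - 7.5*t - 4.4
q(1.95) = -49.29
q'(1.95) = -74.94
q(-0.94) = -9.42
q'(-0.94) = 21.52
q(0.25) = -6.44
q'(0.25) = -5.87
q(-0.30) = -4.27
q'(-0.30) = -0.95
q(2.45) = -103.64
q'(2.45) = -148.50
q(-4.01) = -1061.52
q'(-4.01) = 985.25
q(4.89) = -1524.96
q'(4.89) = -1270.09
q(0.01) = -5.18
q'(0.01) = -4.47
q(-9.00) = -23079.70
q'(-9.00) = 9941.05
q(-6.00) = -4850.62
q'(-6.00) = 3082.96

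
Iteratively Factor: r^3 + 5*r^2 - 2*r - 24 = (r - 2)*(r^2 + 7*r + 12) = (r - 2)*(r + 4)*(r + 3)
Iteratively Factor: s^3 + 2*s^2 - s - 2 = (s + 2)*(s^2 - 1) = (s + 1)*(s + 2)*(s - 1)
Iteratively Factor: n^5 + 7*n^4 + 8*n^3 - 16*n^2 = (n)*(n^4 + 7*n^3 + 8*n^2 - 16*n) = n*(n + 4)*(n^3 + 3*n^2 - 4*n) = n^2*(n + 4)*(n^2 + 3*n - 4) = n^2*(n - 1)*(n + 4)*(n + 4)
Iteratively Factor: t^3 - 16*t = (t)*(t^2 - 16) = t*(t + 4)*(t - 4)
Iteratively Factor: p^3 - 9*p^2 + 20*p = (p - 4)*(p^2 - 5*p) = p*(p - 4)*(p - 5)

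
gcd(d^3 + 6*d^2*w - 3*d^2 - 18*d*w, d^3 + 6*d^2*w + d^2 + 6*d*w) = d^2 + 6*d*w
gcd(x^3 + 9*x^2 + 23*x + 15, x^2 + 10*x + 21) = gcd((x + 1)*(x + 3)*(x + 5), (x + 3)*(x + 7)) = x + 3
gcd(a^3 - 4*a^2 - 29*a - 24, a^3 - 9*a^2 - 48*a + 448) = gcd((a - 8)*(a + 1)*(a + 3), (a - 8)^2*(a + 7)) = a - 8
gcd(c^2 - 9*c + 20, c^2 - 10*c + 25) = c - 5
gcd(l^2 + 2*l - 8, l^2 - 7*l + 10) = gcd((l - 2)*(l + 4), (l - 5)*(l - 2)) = l - 2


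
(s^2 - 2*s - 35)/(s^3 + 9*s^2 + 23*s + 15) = (s - 7)/(s^2 + 4*s + 3)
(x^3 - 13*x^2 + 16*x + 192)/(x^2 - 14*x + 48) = (x^2 - 5*x - 24)/(x - 6)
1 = 1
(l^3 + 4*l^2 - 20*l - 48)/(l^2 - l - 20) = (-l^3 - 4*l^2 + 20*l + 48)/(-l^2 + l + 20)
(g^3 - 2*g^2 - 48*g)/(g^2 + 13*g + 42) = g*(g - 8)/(g + 7)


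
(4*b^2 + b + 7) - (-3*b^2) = 7*b^2 + b + 7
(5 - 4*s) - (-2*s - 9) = 14 - 2*s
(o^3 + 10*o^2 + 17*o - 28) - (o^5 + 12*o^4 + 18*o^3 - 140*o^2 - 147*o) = -o^5 - 12*o^4 - 17*o^3 + 150*o^2 + 164*o - 28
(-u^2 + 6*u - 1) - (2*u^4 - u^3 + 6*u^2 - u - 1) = -2*u^4 + u^3 - 7*u^2 + 7*u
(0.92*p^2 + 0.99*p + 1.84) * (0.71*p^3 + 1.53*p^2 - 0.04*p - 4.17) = 0.6532*p^5 + 2.1105*p^4 + 2.7843*p^3 - 1.0608*p^2 - 4.2019*p - 7.6728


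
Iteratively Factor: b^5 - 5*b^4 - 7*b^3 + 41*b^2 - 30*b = (b)*(b^4 - 5*b^3 - 7*b^2 + 41*b - 30) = b*(b + 3)*(b^3 - 8*b^2 + 17*b - 10) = b*(b - 5)*(b + 3)*(b^2 - 3*b + 2) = b*(b - 5)*(b - 1)*(b + 3)*(b - 2)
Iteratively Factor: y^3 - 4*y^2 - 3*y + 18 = (y - 3)*(y^2 - y - 6) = (y - 3)^2*(y + 2)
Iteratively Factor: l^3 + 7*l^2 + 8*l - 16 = (l + 4)*(l^2 + 3*l - 4) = (l + 4)^2*(l - 1)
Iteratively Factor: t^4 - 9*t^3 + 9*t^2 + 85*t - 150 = (t + 3)*(t^3 - 12*t^2 + 45*t - 50) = (t - 5)*(t + 3)*(t^2 - 7*t + 10) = (t - 5)^2*(t + 3)*(t - 2)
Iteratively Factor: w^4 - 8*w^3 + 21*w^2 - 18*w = (w - 2)*(w^3 - 6*w^2 + 9*w) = (w - 3)*(w - 2)*(w^2 - 3*w) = (w - 3)^2*(w - 2)*(w)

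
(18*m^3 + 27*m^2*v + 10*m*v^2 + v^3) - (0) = 18*m^3 + 27*m^2*v + 10*m*v^2 + v^3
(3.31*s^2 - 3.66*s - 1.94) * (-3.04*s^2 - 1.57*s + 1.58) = -10.0624*s^4 + 5.9297*s^3 + 16.8736*s^2 - 2.737*s - 3.0652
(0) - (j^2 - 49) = 49 - j^2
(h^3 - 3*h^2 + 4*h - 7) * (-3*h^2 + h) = -3*h^5 + 10*h^4 - 15*h^3 + 25*h^2 - 7*h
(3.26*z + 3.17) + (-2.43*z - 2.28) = 0.83*z + 0.89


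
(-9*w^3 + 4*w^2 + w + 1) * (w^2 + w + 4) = -9*w^5 - 5*w^4 - 31*w^3 + 18*w^2 + 5*w + 4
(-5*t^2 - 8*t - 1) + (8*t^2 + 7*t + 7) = 3*t^2 - t + 6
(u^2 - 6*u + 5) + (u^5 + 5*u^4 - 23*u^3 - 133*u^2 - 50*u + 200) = u^5 + 5*u^4 - 23*u^3 - 132*u^2 - 56*u + 205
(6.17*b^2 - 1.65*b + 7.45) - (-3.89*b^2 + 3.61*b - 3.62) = 10.06*b^2 - 5.26*b + 11.07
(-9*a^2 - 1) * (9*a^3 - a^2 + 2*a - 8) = -81*a^5 + 9*a^4 - 27*a^3 + 73*a^2 - 2*a + 8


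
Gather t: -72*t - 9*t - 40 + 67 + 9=36 - 81*t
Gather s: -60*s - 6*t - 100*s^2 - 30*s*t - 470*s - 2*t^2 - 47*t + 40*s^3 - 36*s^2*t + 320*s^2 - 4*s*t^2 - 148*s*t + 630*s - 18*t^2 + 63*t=40*s^3 + s^2*(220 - 36*t) + s*(-4*t^2 - 178*t + 100) - 20*t^2 + 10*t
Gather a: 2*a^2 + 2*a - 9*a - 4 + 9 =2*a^2 - 7*a + 5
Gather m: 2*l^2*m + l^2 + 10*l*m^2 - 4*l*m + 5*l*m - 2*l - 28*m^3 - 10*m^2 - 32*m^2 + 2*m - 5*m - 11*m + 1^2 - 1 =l^2 - 2*l - 28*m^3 + m^2*(10*l - 42) + m*(2*l^2 + l - 14)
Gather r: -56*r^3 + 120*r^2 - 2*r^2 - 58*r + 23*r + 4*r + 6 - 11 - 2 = -56*r^3 + 118*r^2 - 31*r - 7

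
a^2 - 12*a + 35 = (a - 7)*(a - 5)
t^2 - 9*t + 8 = (t - 8)*(t - 1)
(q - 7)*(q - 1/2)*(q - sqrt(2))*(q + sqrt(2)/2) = q^4 - 15*q^3/2 - sqrt(2)*q^3/2 + 5*q^2/2 + 15*sqrt(2)*q^2/4 - 7*sqrt(2)*q/4 + 15*q/2 - 7/2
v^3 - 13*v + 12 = (v - 3)*(v - 1)*(v + 4)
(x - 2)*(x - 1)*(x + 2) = x^3 - x^2 - 4*x + 4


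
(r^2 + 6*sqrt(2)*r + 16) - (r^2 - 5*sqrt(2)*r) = 11*sqrt(2)*r + 16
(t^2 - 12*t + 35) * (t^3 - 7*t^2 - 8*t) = t^5 - 19*t^4 + 111*t^3 - 149*t^2 - 280*t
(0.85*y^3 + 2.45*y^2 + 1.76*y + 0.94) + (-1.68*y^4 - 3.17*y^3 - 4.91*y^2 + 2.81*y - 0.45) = -1.68*y^4 - 2.32*y^3 - 2.46*y^2 + 4.57*y + 0.49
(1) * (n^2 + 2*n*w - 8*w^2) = n^2 + 2*n*w - 8*w^2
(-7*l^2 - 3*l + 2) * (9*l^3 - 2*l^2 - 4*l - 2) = -63*l^5 - 13*l^4 + 52*l^3 + 22*l^2 - 2*l - 4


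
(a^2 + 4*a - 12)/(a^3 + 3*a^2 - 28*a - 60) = (a - 2)/(a^2 - 3*a - 10)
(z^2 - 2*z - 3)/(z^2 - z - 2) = (z - 3)/(z - 2)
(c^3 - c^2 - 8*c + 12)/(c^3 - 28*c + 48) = (c^2 + c - 6)/(c^2 + 2*c - 24)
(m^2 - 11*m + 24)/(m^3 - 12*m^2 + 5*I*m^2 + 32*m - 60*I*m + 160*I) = (m - 3)/(m^2 + m*(-4 + 5*I) - 20*I)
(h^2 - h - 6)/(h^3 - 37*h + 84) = (h + 2)/(h^2 + 3*h - 28)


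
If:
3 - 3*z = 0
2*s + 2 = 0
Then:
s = -1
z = 1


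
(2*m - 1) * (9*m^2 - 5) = 18*m^3 - 9*m^2 - 10*m + 5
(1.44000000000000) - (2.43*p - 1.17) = 2.61 - 2.43*p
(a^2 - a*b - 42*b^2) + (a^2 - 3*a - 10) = 2*a^2 - a*b - 3*a - 42*b^2 - 10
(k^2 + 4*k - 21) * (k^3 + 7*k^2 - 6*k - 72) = k^5 + 11*k^4 + k^3 - 243*k^2 - 162*k + 1512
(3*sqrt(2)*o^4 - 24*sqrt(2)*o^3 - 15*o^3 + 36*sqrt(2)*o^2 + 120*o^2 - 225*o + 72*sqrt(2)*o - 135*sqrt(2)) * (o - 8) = 3*sqrt(2)*o^5 - 48*sqrt(2)*o^4 - 15*o^4 + 240*o^3 + 228*sqrt(2)*o^3 - 1185*o^2 - 216*sqrt(2)*o^2 - 711*sqrt(2)*o + 1800*o + 1080*sqrt(2)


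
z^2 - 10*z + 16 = (z - 8)*(z - 2)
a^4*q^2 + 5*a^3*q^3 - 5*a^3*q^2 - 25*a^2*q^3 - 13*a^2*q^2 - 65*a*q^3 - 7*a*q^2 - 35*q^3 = (a - 7)*(a + 5*q)*(a*q + q)^2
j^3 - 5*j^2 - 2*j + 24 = (j - 4)*(j - 3)*(j + 2)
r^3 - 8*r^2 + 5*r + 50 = (r - 5)^2*(r + 2)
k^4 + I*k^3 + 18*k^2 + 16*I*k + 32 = (k - 4*I)*(k - I)*(k + 2*I)*(k + 4*I)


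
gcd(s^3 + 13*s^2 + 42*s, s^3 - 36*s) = s^2 + 6*s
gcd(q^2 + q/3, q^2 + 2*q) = q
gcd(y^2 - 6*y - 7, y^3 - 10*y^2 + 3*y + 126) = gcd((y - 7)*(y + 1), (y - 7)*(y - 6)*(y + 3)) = y - 7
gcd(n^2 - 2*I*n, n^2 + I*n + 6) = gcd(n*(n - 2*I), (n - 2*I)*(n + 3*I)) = n - 2*I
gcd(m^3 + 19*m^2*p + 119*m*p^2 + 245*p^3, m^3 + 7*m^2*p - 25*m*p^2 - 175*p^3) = m^2 + 12*m*p + 35*p^2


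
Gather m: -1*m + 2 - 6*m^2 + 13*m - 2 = -6*m^2 + 12*m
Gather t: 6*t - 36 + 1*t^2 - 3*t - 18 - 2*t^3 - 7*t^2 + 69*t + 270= -2*t^3 - 6*t^2 + 72*t + 216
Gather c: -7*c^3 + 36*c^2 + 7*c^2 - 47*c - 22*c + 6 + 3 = -7*c^3 + 43*c^2 - 69*c + 9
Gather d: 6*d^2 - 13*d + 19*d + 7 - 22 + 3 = 6*d^2 + 6*d - 12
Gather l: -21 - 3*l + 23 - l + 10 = 12 - 4*l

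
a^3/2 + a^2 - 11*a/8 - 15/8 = (a/2 + 1/2)*(a - 3/2)*(a + 5/2)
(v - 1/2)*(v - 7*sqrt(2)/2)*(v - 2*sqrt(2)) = v^3 - 11*sqrt(2)*v^2/2 - v^2/2 + 11*sqrt(2)*v/4 + 14*v - 7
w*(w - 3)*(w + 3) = w^3 - 9*w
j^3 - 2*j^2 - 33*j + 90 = (j - 5)*(j - 3)*(j + 6)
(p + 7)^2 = p^2 + 14*p + 49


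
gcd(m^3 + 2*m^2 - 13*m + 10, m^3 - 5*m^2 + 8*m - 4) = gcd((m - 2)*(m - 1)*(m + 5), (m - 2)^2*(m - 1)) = m^2 - 3*m + 2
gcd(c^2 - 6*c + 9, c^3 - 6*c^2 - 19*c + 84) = c - 3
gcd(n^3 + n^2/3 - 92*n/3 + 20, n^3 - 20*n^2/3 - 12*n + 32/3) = n - 2/3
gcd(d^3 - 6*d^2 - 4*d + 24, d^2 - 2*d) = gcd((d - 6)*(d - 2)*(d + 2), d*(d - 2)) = d - 2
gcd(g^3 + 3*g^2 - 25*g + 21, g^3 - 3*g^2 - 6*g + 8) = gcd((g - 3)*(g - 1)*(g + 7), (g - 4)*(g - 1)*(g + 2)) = g - 1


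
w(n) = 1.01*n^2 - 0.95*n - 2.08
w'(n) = 2.02*n - 0.95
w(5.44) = 22.64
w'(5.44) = 10.04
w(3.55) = 7.28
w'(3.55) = 6.22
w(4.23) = 11.97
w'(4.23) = 7.59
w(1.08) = -1.93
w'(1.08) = 1.23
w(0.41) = -2.30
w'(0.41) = -0.12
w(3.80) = 8.89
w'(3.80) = 6.73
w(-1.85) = 3.13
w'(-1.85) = -4.69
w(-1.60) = 2.03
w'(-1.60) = -4.18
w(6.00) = 28.58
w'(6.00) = 11.17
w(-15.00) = 239.42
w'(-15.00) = -31.25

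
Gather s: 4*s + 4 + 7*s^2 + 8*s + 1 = 7*s^2 + 12*s + 5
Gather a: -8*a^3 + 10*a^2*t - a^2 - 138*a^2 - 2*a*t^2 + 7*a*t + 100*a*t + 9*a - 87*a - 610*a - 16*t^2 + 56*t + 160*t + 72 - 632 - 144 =-8*a^3 + a^2*(10*t - 139) + a*(-2*t^2 + 107*t - 688) - 16*t^2 + 216*t - 704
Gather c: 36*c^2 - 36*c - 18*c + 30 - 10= 36*c^2 - 54*c + 20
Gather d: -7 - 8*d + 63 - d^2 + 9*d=-d^2 + d + 56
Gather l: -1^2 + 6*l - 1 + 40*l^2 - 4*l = 40*l^2 + 2*l - 2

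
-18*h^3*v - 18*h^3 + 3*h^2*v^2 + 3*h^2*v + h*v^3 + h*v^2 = (-3*h + v)*(6*h + v)*(h*v + h)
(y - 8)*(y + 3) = y^2 - 5*y - 24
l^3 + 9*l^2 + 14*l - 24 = (l - 1)*(l + 4)*(l + 6)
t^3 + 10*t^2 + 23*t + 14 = (t + 1)*(t + 2)*(t + 7)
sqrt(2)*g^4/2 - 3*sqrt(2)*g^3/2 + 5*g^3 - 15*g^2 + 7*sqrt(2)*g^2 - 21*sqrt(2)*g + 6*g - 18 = (g - 3)*(g + sqrt(2))*(g + 3*sqrt(2))*(sqrt(2)*g/2 + 1)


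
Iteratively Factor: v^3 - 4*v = (v - 2)*(v^2 + 2*v) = (v - 2)*(v + 2)*(v)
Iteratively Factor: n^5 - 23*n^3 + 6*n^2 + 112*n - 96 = (n - 1)*(n^4 + n^3 - 22*n^2 - 16*n + 96) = (n - 1)*(n + 4)*(n^3 - 3*n^2 - 10*n + 24) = (n - 2)*(n - 1)*(n + 4)*(n^2 - n - 12) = (n - 2)*(n - 1)*(n + 3)*(n + 4)*(n - 4)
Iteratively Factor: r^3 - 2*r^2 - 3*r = (r + 1)*(r^2 - 3*r) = r*(r + 1)*(r - 3)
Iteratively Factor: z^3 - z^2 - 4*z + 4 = (z - 1)*(z^2 - 4) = (z - 2)*(z - 1)*(z + 2)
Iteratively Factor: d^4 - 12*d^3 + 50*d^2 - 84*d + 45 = (d - 3)*(d^3 - 9*d^2 + 23*d - 15) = (d - 3)^2*(d^2 - 6*d + 5) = (d - 3)^2*(d - 1)*(d - 5)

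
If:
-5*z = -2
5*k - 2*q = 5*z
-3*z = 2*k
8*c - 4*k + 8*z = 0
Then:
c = -7/10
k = -3/5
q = -5/2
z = 2/5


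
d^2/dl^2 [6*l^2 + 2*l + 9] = 12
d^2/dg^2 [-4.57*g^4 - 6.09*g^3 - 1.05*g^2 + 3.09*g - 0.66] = -54.84*g^2 - 36.54*g - 2.1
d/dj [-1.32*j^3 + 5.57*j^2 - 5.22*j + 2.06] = -3.96*j^2 + 11.14*j - 5.22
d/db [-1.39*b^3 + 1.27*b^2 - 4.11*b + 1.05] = -4.17*b^2 + 2.54*b - 4.11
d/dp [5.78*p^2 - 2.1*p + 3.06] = 11.56*p - 2.1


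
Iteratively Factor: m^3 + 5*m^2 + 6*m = (m + 2)*(m^2 + 3*m) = (m + 2)*(m + 3)*(m)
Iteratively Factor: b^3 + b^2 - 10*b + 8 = (b - 2)*(b^2 + 3*b - 4) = (b - 2)*(b + 4)*(b - 1)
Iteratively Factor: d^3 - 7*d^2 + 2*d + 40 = (d - 5)*(d^2 - 2*d - 8) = (d - 5)*(d - 4)*(d + 2)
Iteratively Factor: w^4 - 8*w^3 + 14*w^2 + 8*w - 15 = (w + 1)*(w^3 - 9*w^2 + 23*w - 15) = (w - 3)*(w + 1)*(w^2 - 6*w + 5) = (w - 5)*(w - 3)*(w + 1)*(w - 1)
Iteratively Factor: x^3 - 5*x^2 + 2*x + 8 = (x - 4)*(x^2 - x - 2) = (x - 4)*(x - 2)*(x + 1)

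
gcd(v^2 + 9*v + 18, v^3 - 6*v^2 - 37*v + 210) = v + 6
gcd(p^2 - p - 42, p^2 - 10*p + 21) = p - 7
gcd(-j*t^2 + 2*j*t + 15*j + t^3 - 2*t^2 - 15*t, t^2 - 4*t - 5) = t - 5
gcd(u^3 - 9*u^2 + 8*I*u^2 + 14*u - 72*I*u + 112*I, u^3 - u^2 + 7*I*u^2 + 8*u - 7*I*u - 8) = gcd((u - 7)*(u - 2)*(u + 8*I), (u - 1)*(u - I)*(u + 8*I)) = u + 8*I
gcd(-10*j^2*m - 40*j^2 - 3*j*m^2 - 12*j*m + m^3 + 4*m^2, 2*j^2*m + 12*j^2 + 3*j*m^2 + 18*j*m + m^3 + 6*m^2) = 2*j + m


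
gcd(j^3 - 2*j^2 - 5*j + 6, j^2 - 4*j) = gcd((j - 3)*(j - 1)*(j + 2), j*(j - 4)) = 1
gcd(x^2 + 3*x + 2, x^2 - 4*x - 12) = x + 2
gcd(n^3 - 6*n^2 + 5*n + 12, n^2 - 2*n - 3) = n^2 - 2*n - 3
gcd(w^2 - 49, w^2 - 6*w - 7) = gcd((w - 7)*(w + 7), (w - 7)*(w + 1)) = w - 7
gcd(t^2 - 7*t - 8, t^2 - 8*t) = t - 8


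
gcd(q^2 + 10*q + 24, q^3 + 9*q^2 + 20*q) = q + 4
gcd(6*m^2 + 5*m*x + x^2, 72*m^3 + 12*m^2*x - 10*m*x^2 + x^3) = 2*m + x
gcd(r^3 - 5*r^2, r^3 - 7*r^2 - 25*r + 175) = r - 5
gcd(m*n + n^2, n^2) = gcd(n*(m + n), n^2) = n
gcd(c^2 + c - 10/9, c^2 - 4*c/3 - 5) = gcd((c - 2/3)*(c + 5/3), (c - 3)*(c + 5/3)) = c + 5/3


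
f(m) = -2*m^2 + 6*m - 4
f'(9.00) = -30.00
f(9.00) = -112.00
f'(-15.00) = 66.00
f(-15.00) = -544.00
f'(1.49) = 0.04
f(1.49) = 0.50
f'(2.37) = -3.48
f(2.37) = -1.01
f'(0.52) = 3.92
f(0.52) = -1.42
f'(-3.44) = 19.76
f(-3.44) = -48.31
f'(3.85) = -9.40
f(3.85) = -10.54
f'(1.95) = -1.80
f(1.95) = 0.09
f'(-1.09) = 10.36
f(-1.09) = -12.92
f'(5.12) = -14.48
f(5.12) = -25.71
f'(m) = 6 - 4*m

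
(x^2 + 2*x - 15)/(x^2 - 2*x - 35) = (x - 3)/(x - 7)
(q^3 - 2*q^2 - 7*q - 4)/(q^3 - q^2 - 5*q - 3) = (q - 4)/(q - 3)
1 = 1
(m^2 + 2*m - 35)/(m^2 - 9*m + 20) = (m + 7)/(m - 4)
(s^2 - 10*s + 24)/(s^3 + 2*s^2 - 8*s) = (s^2 - 10*s + 24)/(s*(s^2 + 2*s - 8))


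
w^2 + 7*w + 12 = (w + 3)*(w + 4)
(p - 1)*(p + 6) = p^2 + 5*p - 6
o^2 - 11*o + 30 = (o - 6)*(o - 5)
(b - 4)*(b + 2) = b^2 - 2*b - 8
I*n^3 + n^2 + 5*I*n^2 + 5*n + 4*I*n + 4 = (n + 1)*(n + 4)*(I*n + 1)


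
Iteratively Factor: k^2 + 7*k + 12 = (k + 3)*(k + 4)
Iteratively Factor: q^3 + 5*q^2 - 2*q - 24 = (q - 2)*(q^2 + 7*q + 12) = (q - 2)*(q + 3)*(q + 4)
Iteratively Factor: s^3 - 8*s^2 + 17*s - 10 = (s - 1)*(s^2 - 7*s + 10) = (s - 5)*(s - 1)*(s - 2)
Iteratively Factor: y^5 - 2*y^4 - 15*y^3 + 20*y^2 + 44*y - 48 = (y + 2)*(y^4 - 4*y^3 - 7*y^2 + 34*y - 24) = (y - 1)*(y + 2)*(y^3 - 3*y^2 - 10*y + 24) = (y - 4)*(y - 1)*(y + 2)*(y^2 + y - 6) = (y - 4)*(y - 2)*(y - 1)*(y + 2)*(y + 3)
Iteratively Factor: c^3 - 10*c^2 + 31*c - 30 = (c - 5)*(c^2 - 5*c + 6) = (c - 5)*(c - 2)*(c - 3)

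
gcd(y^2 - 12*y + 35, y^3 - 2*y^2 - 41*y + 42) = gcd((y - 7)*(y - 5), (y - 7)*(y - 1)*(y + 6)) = y - 7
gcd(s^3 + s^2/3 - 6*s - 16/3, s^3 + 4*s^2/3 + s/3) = s + 1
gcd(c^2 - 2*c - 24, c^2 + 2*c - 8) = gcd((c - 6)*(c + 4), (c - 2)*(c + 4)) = c + 4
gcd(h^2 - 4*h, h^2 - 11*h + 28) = h - 4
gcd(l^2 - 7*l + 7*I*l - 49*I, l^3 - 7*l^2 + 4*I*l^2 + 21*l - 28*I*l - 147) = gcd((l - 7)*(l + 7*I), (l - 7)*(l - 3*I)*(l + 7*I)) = l^2 + l*(-7 + 7*I) - 49*I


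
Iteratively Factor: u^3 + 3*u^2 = (u)*(u^2 + 3*u) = u^2*(u + 3)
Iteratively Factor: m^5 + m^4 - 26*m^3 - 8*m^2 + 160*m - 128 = (m - 4)*(m^4 + 5*m^3 - 6*m^2 - 32*m + 32) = (m - 4)*(m + 4)*(m^3 + m^2 - 10*m + 8) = (m - 4)*(m + 4)^2*(m^2 - 3*m + 2) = (m - 4)*(m - 1)*(m + 4)^2*(m - 2)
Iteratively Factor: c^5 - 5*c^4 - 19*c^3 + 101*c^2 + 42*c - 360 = (c - 3)*(c^4 - 2*c^3 - 25*c^2 + 26*c + 120) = (c - 3)*(c + 4)*(c^3 - 6*c^2 - c + 30) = (c - 3)*(c + 2)*(c + 4)*(c^2 - 8*c + 15) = (c - 5)*(c - 3)*(c + 2)*(c + 4)*(c - 3)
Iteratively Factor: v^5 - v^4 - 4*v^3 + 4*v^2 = (v + 2)*(v^4 - 3*v^3 + 2*v^2) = v*(v + 2)*(v^3 - 3*v^2 + 2*v) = v*(v - 1)*(v + 2)*(v^2 - 2*v) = v^2*(v - 1)*(v + 2)*(v - 2)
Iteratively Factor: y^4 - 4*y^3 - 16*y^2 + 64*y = (y - 4)*(y^3 - 16*y) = (y - 4)*(y + 4)*(y^2 - 4*y) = y*(y - 4)*(y + 4)*(y - 4)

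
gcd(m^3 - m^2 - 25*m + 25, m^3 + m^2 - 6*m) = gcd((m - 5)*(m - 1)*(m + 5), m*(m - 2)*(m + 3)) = 1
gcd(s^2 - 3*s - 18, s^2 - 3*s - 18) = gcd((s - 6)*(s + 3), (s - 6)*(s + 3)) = s^2 - 3*s - 18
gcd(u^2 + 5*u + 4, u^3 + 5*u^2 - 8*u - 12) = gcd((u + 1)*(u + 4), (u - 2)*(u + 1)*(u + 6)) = u + 1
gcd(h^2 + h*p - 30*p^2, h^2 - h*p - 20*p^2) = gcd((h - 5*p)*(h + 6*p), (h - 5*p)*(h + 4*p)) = -h + 5*p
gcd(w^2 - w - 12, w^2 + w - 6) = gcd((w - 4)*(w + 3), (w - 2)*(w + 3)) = w + 3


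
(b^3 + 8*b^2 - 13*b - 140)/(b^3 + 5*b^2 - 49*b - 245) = (b - 4)/(b - 7)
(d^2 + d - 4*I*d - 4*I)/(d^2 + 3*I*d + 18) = (d^2 + d - 4*I*d - 4*I)/(d^2 + 3*I*d + 18)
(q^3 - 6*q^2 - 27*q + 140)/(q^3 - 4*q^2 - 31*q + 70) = (q - 4)/(q - 2)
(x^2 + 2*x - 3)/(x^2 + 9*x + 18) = (x - 1)/(x + 6)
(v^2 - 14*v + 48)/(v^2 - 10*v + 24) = (v - 8)/(v - 4)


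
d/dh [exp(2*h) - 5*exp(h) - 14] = (2*exp(h) - 5)*exp(h)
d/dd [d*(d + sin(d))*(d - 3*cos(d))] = d*(d + sin(d))*(3*sin(d) + 1) + d*(d - 3*cos(d))*(cos(d) + 1) + (d + sin(d))*(d - 3*cos(d))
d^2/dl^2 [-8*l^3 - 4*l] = -48*l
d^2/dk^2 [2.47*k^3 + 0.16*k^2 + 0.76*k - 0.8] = 14.82*k + 0.32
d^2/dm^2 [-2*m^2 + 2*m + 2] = -4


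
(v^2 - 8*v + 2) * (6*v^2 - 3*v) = 6*v^4 - 51*v^3 + 36*v^2 - 6*v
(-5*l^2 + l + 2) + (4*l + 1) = -5*l^2 + 5*l + 3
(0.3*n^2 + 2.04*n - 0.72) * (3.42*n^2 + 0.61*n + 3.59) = 1.026*n^4 + 7.1598*n^3 - 0.141*n^2 + 6.8844*n - 2.5848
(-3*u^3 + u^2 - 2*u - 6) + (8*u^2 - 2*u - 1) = -3*u^3 + 9*u^2 - 4*u - 7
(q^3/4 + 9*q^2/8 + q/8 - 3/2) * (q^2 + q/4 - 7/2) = q^5/4 + 19*q^4/16 - 15*q^3/32 - 173*q^2/32 - 13*q/16 + 21/4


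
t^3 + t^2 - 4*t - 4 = (t - 2)*(t + 1)*(t + 2)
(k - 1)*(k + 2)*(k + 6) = k^3 + 7*k^2 + 4*k - 12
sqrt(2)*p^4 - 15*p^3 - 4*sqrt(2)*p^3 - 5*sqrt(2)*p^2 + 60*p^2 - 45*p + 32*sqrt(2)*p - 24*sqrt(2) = (p - 3)*(p - 1)*(p - 8*sqrt(2))*(sqrt(2)*p + 1)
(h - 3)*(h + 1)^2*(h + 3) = h^4 + 2*h^3 - 8*h^2 - 18*h - 9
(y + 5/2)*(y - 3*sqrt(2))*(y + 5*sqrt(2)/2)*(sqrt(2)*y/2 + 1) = sqrt(2)*y^4/2 + y^3/2 + 5*sqrt(2)*y^3/4 - 8*sqrt(2)*y^2 + 5*y^2/4 - 20*sqrt(2)*y - 15*y - 75/2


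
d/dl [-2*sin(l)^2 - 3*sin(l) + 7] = -(4*sin(l) + 3)*cos(l)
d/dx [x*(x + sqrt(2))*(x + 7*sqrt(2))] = 3*x^2 + 16*sqrt(2)*x + 14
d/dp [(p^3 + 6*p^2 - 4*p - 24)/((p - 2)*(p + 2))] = 1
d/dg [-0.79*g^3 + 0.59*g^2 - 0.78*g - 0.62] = -2.37*g^2 + 1.18*g - 0.78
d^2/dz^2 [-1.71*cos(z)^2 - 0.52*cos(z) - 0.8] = 0.52*cos(z) + 3.42*cos(2*z)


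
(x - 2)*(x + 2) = x^2 - 4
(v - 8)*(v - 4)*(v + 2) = v^3 - 10*v^2 + 8*v + 64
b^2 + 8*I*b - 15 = (b + 3*I)*(b + 5*I)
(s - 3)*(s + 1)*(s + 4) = s^3 + 2*s^2 - 11*s - 12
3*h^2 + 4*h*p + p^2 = (h + p)*(3*h + p)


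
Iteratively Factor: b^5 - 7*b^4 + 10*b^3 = (b)*(b^4 - 7*b^3 + 10*b^2) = b*(b - 2)*(b^3 - 5*b^2) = b^2*(b - 2)*(b^2 - 5*b) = b^3*(b - 2)*(b - 5)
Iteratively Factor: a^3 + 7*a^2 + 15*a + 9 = (a + 3)*(a^2 + 4*a + 3) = (a + 3)^2*(a + 1)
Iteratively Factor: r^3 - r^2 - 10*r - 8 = (r - 4)*(r^2 + 3*r + 2) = (r - 4)*(r + 2)*(r + 1)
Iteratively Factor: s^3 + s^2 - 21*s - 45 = (s + 3)*(s^2 - 2*s - 15) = (s + 3)^2*(s - 5)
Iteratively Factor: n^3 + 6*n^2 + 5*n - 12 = (n + 4)*(n^2 + 2*n - 3) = (n - 1)*(n + 4)*(n + 3)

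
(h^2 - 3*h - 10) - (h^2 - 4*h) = h - 10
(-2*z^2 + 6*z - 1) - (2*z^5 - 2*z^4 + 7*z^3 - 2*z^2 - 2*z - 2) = -2*z^5 + 2*z^4 - 7*z^3 + 8*z + 1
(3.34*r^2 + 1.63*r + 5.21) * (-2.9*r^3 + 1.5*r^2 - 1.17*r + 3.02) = -9.686*r^5 + 0.283*r^4 - 16.5718*r^3 + 15.9947*r^2 - 1.1731*r + 15.7342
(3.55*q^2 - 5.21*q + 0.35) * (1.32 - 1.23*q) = -4.3665*q^3 + 11.0943*q^2 - 7.3077*q + 0.462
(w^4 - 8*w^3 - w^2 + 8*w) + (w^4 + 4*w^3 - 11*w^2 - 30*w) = 2*w^4 - 4*w^3 - 12*w^2 - 22*w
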